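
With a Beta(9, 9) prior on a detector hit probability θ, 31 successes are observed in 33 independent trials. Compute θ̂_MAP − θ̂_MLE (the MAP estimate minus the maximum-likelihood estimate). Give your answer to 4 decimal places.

Posterior is Beta(40, 11); MAP = (40−1)/(51−2) = 39/49 ≈ 0.79592.
MLE ignores the prior: θ̂_MLE = k/n = 31/33 ≈ 0.93939.
Difference = 39/49 − 31/33 = -232/1617 ≈ -0.1435.

MAP − MLE = -0.1435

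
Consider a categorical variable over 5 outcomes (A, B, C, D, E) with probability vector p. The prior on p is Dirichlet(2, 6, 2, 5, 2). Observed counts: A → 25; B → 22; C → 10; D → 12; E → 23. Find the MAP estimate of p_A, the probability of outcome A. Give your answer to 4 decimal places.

MAP estimate of p_A = 0.2500

The posterior is Dirichlet(αᵢ + nᵢ) = Dirichlet(27, 28, 12, 17, 25).
For a Dirichlet(a₁,…,a_K) with all aᵢ > 1, the mode has j-th component (aⱼ − 1)/(Σaᵢ − K).
Here Σaᵢ = 109 and K = 5, so p_A = (27 − 1)/(109 − 5) = 26/104 ≈ 0.2500.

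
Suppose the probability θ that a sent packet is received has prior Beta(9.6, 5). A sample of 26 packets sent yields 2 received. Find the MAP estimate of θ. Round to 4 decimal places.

θ̂_MAP = 0.2746

Prior: Beta(9.6, 5).
Data: 2 successes in 26 trials. The binomial likelihood contributes θ^2(1−θ)^24, so the posterior is Beta(9.6+2, 5+24) = Beta(11.6, 29).
For Beta(a, b) with a, b > 1 the mode is (a−1)/(a+b−2) = 10.6/38.6 ≈ 0.2746.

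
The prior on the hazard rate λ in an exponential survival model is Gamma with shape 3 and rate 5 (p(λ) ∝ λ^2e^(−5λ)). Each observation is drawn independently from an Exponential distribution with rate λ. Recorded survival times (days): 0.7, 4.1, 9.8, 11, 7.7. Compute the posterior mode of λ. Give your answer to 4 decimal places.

λ̂_MAP = 0.1828

The Exponential(rate=λ) likelihood is ∝ λ^n e^(−λΣtᵢ). Here n = 5 and Σtᵢ = 0.7 + 4.1 + 9.8 + 11 + 7.7 = 33.3.
Posterior ∝ λ^2e^(−5λ) · λ^5e^(−33.3λ) = λ^7e^(−38.3λ), i.e. Gamma(8, 38.3).
Mode = (a−1)/b = 7/38.3 ≈ 0.1828.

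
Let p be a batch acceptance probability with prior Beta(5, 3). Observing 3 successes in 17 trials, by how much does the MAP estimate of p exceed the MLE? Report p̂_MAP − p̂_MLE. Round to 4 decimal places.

MAP − MLE = 0.1279

Posterior is Beta(8, 17); MAP = (8−1)/(25−2) = 7/23 ≈ 0.30435.
MLE ignores the prior: p̂_MLE = k/n = 3/17 ≈ 0.17647.
Difference = 7/23 − 3/17 = 50/391 ≈ 0.1279.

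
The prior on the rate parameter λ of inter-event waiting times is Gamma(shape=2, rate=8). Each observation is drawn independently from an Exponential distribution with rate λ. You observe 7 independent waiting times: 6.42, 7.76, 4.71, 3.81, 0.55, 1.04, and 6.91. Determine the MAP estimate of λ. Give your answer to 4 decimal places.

λ̂_MAP = 0.2041

The Exponential(rate=λ) likelihood is ∝ λ^n e^(−λΣtᵢ). Here n = 7 and Σtᵢ = 6.42 + 7.76 + 4.71 + 3.81 + 0.55 + 1.04 + 6.91 = 31.20.
Posterior ∝ λe^(−8λ) · λ^7e^(−31.20λ) = λ^8e^(−39.20λ), i.e. Gamma(9, 39.20).
Mode = (a−1)/b = 8/39.20 ≈ 0.2041.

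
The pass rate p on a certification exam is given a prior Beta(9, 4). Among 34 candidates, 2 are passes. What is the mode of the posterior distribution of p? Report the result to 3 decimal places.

p̂_MAP = 0.222

Prior: Beta(9, 4).
Data: 2 successes in 34 trials. The binomial likelihood contributes p^2(1−p)^32, so the posterior is Beta(9+2, 4+32) = Beta(11, 36).
For Beta(a, b) with a, b > 1 the mode is (a−1)/(a+b−2) = 10/45 ≈ 0.222.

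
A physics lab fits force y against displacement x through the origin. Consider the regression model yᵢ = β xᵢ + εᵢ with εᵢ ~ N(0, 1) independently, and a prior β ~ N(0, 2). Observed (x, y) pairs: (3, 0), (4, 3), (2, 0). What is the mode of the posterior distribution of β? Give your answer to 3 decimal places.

β̂_MAP = 0.407

log p(β | y) = −Σ(yᵢ − βxᵢ)²/(2·1) − β²/(2·2) + const.
Setting the derivative to zero: Σxᵢ(yᵢ − βxᵢ)/1 − β/2 = 0, so β = Σxᵢyᵢ / (Σxᵢ² + σ²/τ²).
Σxᵢyᵢ = 3·0 + 4·3 + 2·0 = 12; Σxᵢ² = 29; σ²/τ² = 0.5.
β̂_MAP = 12 / (29 + 0.5) = 12/29.5 ≈ 0.407.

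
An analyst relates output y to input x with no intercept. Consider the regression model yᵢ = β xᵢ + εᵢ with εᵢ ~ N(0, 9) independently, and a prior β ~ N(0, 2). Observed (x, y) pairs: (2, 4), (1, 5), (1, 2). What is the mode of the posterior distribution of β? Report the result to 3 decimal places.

log p(β | y) = −Σ(yᵢ − βxᵢ)²/(2·9) − β²/(2·2) + const.
Setting the derivative to zero: Σxᵢ(yᵢ − βxᵢ)/9 − β/2 = 0, so β = Σxᵢyᵢ / (Σxᵢ² + σ²/τ²).
Σxᵢyᵢ = 2·4 + 1·5 + 1·2 = 15; Σxᵢ² = 6; σ²/τ² = 4.5.
β̂_MAP = 15 / (6 + 4.5) = 15/10.5 ≈ 1.429.

β̂_MAP = 1.429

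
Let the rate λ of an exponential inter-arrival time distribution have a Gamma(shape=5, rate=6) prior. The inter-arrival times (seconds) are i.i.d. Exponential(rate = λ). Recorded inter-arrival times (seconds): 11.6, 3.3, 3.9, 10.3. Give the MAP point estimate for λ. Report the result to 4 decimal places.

The Exponential(rate=λ) likelihood is ∝ λ^n e^(−λΣtᵢ). Here n = 4 and Σtᵢ = 11.6 + 3.3 + 3.9 + 10.3 = 29.1.
Posterior ∝ λ^4e^(−6λ) · λ^4e^(−29.1λ) = λ^8e^(−35.1λ), i.e. Gamma(9, 35.1).
Mode = (a−1)/b = 8/35.1 ≈ 0.2279.

λ̂_MAP = 0.2279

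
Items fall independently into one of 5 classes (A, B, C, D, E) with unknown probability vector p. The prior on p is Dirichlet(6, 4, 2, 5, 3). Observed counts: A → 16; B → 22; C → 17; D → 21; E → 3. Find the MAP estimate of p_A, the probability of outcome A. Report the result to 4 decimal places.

The posterior is Dirichlet(αᵢ + nᵢ) = Dirichlet(22, 26, 19, 26, 6).
For a Dirichlet(a₁,…,a_K) with all aᵢ > 1, the mode has j-th component (aⱼ − 1)/(Σaᵢ − K).
Here Σaᵢ = 99 and K = 5, so p_A = (22 − 1)/(99 − 5) = 21/94 ≈ 0.2234.

MAP estimate of p_A = 0.2234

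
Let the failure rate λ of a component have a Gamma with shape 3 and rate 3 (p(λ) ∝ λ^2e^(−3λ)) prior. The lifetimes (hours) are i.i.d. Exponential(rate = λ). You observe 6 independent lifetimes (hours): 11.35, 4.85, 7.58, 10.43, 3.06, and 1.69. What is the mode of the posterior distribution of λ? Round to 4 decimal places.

λ̂_MAP = 0.1907

The Exponential(rate=λ) likelihood is ∝ λ^n e^(−λΣtᵢ). Here n = 6 and Σtᵢ = 11.35 + 4.85 + 7.58 + 10.43 + 3.06 + 1.69 = 38.96.
Posterior ∝ λ^2e^(−3λ) · λ^6e^(−38.96λ) = λ^8e^(−41.96λ), i.e. Gamma(9, 41.96).
Mode = (a−1)/b = 8/41.96 ≈ 0.1907.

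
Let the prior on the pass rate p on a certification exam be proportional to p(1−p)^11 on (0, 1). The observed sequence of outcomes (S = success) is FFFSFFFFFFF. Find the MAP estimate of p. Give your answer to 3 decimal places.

The prior density ∝ p(1−p)^11 is the kernel of Beta(2, 12).
Data: 1 success in 11 trials (from the sequence). The binomial likelihood contributes p(1−p)^10, so the posterior is Beta(2+1, 12+10) = Beta(3, 22).
For Beta(a, b) with a, b > 1 the mode is (a−1)/(a+b−2) = 2/23 ≈ 0.087.

p̂_MAP = 0.087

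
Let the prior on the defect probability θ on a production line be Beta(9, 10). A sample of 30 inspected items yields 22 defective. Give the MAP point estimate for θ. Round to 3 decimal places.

θ̂_MAP = 0.638

Prior: Beta(9, 10).
Data: 22 successes in 30 trials. The binomial likelihood contributes θ^22(1−θ)^8, so the posterior is Beta(9+22, 10+8) = Beta(31, 18).
For Beta(a, b) with a, b > 1 the mode is (a−1)/(a+b−2) = 30/47 ≈ 0.638.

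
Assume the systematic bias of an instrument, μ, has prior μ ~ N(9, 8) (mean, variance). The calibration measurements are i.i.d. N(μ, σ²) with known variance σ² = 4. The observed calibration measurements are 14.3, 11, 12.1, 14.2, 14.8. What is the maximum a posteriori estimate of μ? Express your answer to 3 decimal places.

μ̂_MAP = 12.891

n = 5; x̄ = (14.3 + 11 + 12.1 + 14.2 + 14.8)/5 = 66.4/5 = 13.28.
For a Normal prior and Normal likelihood with known variance, the posterior is Normal; its mode equals its mean, the precision-weighted average.
Prior precision 1/σ₀² = 1/8 = 0.125; data precision n/σ² = 5/4 = 1.25.
μ̂ = (0.125·9 + 1.25·13.28) / (0.125 + 1.25) = 17.725/1.375 = 709/55 ≈ 12.891.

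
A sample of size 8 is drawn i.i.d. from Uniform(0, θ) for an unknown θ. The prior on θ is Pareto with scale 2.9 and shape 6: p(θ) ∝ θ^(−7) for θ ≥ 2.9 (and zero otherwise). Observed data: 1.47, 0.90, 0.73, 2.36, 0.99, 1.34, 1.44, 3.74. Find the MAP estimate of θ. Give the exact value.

The Uniform(0, θ) likelihood is θ^(−n) for θ ≥ max(xᵢ), zero otherwise. Here max(xᵢ) = 3.74.
Posterior ∝ θ^(−7) · θ^(−8) = θ^(−15) on θ ≥ max(2.9, 3.74) = 3.74.
This density is strictly decreasing in θ, so the posterior mode lies at the lower boundary of the support.

θ̂_MAP = 3.74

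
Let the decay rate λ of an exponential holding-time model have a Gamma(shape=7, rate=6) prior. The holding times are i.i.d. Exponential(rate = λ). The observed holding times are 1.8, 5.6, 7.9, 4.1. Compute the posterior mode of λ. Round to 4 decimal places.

λ̂_MAP = 0.3937

The Exponential(rate=λ) likelihood is ∝ λ^n e^(−λΣtᵢ). Here n = 4 and Σtᵢ = 1.8 + 5.6 + 7.9 + 4.1 = 19.4.
Posterior ∝ λ^6e^(−6λ) · λ^4e^(−19.4λ) = λ^10e^(−25.4λ), i.e. Gamma(11, 25.4).
Mode = (a−1)/b = 10/25.4 ≈ 0.3937.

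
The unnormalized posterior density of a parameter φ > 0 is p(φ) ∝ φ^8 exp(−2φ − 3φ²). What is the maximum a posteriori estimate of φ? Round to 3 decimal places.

ℓ'(φ) = 8/φ − 2 − 6φ. Setting this to zero and multiplying by φ: 6φ² + 2φ − 8 = 0.
φ = (−2 + √(2² + 4·6·8)) / (2·6) = (−2 + √196) / 12 = (−2 + 14)/12 = 1.
ℓ''(φ) = −8/φ² − 6 < 0, confirming a maximum.

φ̂_MAP = 1.000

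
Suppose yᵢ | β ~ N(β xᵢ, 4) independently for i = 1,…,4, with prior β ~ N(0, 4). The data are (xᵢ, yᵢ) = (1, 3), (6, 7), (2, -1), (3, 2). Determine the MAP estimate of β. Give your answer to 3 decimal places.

β̂_MAP = 0.961

log p(β | y) = −Σ(yᵢ − βxᵢ)²/(2·4) − β²/(2·4) + const.
Setting the derivative to zero: Σxᵢ(yᵢ − βxᵢ)/4 − β/4 = 0, so β = Σxᵢyᵢ / (Σxᵢ² + σ²/τ²).
Σxᵢyᵢ = 1·3 + 6·7 + 2·(-1) + 3·2 = 49; Σxᵢ² = 50; σ²/τ² = 1.
β̂_MAP = 49 / (50 + 1) = 49/51 ≈ 0.961.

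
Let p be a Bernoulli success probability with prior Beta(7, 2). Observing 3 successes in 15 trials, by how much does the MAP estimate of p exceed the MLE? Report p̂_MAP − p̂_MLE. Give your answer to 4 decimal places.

MAP − MLE = 0.2091

Posterior is Beta(10, 14); MAP = (10−1)/(24−2) = 9/22 ≈ 0.40909.
MLE ignores the prior: p̂_MLE = k/n = 3/15 ≈ 0.20000.
Difference = 9/22 − 3/15 = 23/110 ≈ 0.2091.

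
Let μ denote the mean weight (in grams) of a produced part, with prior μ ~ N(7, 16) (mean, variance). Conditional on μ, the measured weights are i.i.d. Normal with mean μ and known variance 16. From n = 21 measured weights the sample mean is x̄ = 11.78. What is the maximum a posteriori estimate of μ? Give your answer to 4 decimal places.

μ̂_MAP = 11.5627

n = 21, x̄ = 11.78.
For a Normal prior and Normal likelihood with known variance, the posterior is Normal; its mode equals its mean, the precision-weighted average.
Prior precision 1/σ₀² = 1/16 = 0.0625; data precision n/σ² = 21/16 = 1.3125.
μ̂ = (0.0625·7 + 1.3125·11.78) / (0.0625 + 1.3125) = 15.89875/1.375 = 12719/1100 ≈ 11.5627.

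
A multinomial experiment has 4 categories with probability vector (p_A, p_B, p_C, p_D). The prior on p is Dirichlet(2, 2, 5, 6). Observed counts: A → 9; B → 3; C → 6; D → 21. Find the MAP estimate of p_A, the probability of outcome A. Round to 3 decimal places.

MAP estimate of p_A = 0.200

The posterior is Dirichlet(αᵢ + nᵢ) = Dirichlet(11, 5, 11, 27).
For a Dirichlet(a₁,…,a_K) with all aᵢ > 1, the mode has j-th component (aⱼ − 1)/(Σaᵢ − K).
Here Σaᵢ = 54 and K = 4, so p_A = (11 − 1)/(54 − 4) = 10/50 ≈ 0.200.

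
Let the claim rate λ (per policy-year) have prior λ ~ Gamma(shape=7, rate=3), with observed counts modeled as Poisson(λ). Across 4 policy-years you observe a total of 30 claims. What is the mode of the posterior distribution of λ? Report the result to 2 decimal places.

Σxᵢ = 30, n = 4.
Posterior ∝ λ^6e^(−3λ) · λ^30e^(−4λ) = λ^36e^(−7λ), i.e. Gamma(shape=37, rate=7).
The mode of a Gamma(a, b) with a ≥ 1 (shape–rate) is (a−1)/b = 36/7 ≈ 5.14.

λ̂_MAP = 5.14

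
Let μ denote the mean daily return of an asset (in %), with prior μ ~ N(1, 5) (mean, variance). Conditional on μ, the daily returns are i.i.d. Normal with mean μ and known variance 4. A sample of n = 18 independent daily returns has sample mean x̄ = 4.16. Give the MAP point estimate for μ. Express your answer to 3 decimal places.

μ̂_MAP = 4.026

n = 18, x̄ = 4.16.
For a Normal prior and Normal likelihood with known variance, the posterior is Normal; its mode equals its mean, the precision-weighted average.
Prior precision 1/σ₀² = 1/5 = 0.2; data precision n/σ² = 18/4 = 4.5.
μ̂ = (0.2·1 + 4.5·4.16) / (0.2 + 4.5) = 18.92/4.7 = 946/235 ≈ 4.026.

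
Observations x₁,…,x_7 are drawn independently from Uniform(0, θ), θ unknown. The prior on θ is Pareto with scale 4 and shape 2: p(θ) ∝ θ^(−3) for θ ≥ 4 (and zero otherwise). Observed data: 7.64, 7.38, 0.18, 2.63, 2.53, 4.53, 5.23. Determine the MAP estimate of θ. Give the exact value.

The Uniform(0, θ) likelihood is θ^(−n) for θ ≥ max(xᵢ), zero otherwise. Here max(xᵢ) = 7.64.
Posterior ∝ θ^(−3) · θ^(−7) = θ^(−10) on θ ≥ max(4, 7.64) = 7.64.
This density is strictly decreasing in θ, so the posterior mode lies at the lower boundary of the support.

θ̂_MAP = 7.64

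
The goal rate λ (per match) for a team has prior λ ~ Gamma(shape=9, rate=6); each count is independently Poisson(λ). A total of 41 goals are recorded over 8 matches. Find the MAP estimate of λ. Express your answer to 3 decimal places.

λ̂_MAP = 3.500

Σxᵢ = 41, n = 8.
Posterior ∝ λ^8e^(−6λ) · λ^41e^(−8λ) = λ^49e^(−14λ), i.e. Gamma(shape=50, rate=14).
The mode of a Gamma(a, b) with a ≥ 1 (shape–rate) is (a−1)/b = 49/14 ≈ 3.500.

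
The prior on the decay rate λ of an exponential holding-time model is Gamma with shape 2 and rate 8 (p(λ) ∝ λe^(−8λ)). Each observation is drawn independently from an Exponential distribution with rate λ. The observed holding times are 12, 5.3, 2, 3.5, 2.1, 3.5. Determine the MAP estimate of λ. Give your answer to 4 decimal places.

λ̂_MAP = 0.1923

The Exponential(rate=λ) likelihood is ∝ λ^n e^(−λΣtᵢ). Here n = 6 and Σtᵢ = 12 + 5.3 + 2 + 3.5 + 2.1 + 3.5 = 28.4.
Posterior ∝ λe^(−8λ) · λ^6e^(−28.4λ) = λ^7e^(−36.4λ), i.e. Gamma(8, 36.4).
Mode = (a−1)/b = 7/36.4 ≈ 0.1923.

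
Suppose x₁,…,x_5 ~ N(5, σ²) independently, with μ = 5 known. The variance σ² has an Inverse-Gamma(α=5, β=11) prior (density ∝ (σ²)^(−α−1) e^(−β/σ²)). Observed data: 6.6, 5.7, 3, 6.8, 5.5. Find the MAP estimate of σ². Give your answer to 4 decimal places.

Sum of squared deviations about the known mean: SS = (6.6−5)² + (5.7−5)² + (3−5)² + (6.8−5)² + (5.5−5)² = 10.54.
The Normal likelihood contributes (σ²)^(−n/2) exp(−SS/(2σ²)), so the posterior is Inverse-Gamma(α + n/2, β + SS/2) = Inverse-Gamma(7.5, 16.27).
The mode of Inverse-Gamma(a, b) is b/(a+1) = 16.27/8.5 ≈ 1.9141.

σ̂²_MAP = 1.9141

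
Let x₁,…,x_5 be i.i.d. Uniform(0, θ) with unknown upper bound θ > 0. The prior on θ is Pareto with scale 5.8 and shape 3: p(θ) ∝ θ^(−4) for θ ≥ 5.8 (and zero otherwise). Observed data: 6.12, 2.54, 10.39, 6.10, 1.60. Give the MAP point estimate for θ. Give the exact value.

θ̂_MAP = 10.39

The Uniform(0, θ) likelihood is θ^(−n) for θ ≥ max(xᵢ), zero otherwise. Here max(xᵢ) = 10.39.
Posterior ∝ θ^(−4) · θ^(−5) = θ^(−9) on θ ≥ max(5.8, 10.39) = 10.39.
This density is strictly decreasing in θ, so the posterior mode lies at the lower boundary of the support.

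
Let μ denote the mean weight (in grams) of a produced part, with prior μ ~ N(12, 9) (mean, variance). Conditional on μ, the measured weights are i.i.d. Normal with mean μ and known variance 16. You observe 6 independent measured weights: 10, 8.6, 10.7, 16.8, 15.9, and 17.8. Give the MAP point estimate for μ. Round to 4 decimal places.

μ̂_MAP = 13.0029

n = 6; x̄ = (10 + 8.6 + 10.7 + 16.8 + 15.9 + 17.8)/6 = 79.8/6 = 13.3.
For a Normal prior and Normal likelihood with known variance, the posterior is Normal; its mode equals its mean, the precision-weighted average.
Prior precision 1/σ₀² = 1/9; data precision n/σ² = 6/16 = 0.375.
μ̂ = ((1/9)·12 + 0.375·13.3) / (1/9 + 0.375) = (1517/240)/(35/72) = 4551/350 ≈ 13.0029.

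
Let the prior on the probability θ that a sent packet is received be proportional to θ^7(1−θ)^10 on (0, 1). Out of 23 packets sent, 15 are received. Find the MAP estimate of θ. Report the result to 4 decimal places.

θ̂_MAP = 0.5500

The prior density ∝ θ^7(1−θ)^10 is the kernel of Beta(8, 11).
Data: 15 successes in 23 trials. The binomial likelihood contributes θ^15(1−θ)^8, so the posterior is Beta(8+15, 11+8) = Beta(23, 19).
For Beta(a, b) with a, b > 1 the mode is (a−1)/(a+b−2) = 22/40 ≈ 0.5500.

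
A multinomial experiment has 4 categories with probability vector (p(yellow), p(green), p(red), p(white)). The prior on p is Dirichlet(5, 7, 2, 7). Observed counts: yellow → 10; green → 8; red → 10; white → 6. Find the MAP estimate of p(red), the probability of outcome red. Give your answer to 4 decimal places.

MAP estimate of p(red) = 0.2157

The posterior is Dirichlet(αᵢ + nᵢ) = Dirichlet(15, 15, 12, 13).
For a Dirichlet(a₁,…,a_K) with all aᵢ > 1, the mode has j-th component (aⱼ − 1)/(Σaᵢ − K).
Here Σaᵢ = 55 and K = 4, so p(red) = (12 − 1)/(55 − 4) = 11/51 ≈ 0.2157.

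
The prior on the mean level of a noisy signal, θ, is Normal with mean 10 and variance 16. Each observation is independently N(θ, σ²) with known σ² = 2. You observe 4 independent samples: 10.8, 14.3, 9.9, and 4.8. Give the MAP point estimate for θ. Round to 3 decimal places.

n = 4; x̄ = (10.8 + 14.3 + 9.9 + 4.8)/4 = 39.8/4 = 9.95.
For a Normal prior and Normal likelihood with known variance, the posterior is Normal; its mode equals its mean, the precision-weighted average.
Prior precision 1/σ₀² = 1/16 = 0.0625; data precision n/σ² = 4/2 = 2.
θ̂ = (0.0625·10 + 2·9.95) / (0.0625 + 2) = 20.525/2.0625 = 1642/165 ≈ 9.952.

θ̂_MAP = 9.952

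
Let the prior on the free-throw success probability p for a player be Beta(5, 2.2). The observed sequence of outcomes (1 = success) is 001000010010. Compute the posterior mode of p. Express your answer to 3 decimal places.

p̂_MAP = 0.407

Prior: Beta(5, 2.2).
Data: 3 successes in 12 trials (from the sequence). The binomial likelihood contributes p^3(1−p)^9, so the posterior is Beta(5+3, 2.2+9) = Beta(8, 11.2).
For Beta(a, b) with a, b > 1 the mode is (a−1)/(a+b−2) = 7/17.2 ≈ 0.407.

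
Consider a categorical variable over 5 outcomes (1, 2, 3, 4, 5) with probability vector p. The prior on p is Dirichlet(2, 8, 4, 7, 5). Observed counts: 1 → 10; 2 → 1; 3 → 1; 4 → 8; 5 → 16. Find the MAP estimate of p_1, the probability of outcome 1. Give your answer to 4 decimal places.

MAP estimate: 0.1930

The posterior is Dirichlet(αᵢ + nᵢ) = Dirichlet(12, 9, 5, 15, 21).
For a Dirichlet(a₁,…,a_K) with all aᵢ > 1, the mode has j-th component (aⱼ − 1)/(Σaᵢ − K).
Here Σaᵢ = 62 and K = 5, so p_1 = (12 − 1)/(62 − 5) = 11/57 ≈ 0.1930.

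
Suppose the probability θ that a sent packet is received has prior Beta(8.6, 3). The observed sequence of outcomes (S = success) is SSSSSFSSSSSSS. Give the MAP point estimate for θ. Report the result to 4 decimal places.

θ̂_MAP = 0.8673

Prior: Beta(8.6, 3).
Data: 12 successes in 13 trials (from the sequence). The binomial likelihood contributes θ^12(1−θ)^1, so the posterior is Beta(8.6+12, 3+1) = Beta(20.6, 4).
For Beta(a, b) with a, b > 1 the mode is (a−1)/(a+b−2) = 19.6/22.6 ≈ 0.8673.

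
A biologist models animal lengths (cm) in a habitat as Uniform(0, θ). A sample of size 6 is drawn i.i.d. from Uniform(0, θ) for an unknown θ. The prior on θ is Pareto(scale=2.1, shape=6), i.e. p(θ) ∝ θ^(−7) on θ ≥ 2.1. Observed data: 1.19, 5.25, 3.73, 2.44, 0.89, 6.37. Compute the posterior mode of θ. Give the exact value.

The Uniform(0, θ) likelihood is θ^(−n) for θ ≥ max(xᵢ), zero otherwise. Here max(xᵢ) = 6.37.
Posterior ∝ θ^(−7) · θ^(−6) = θ^(−13) on θ ≥ max(2.1, 6.37) = 6.37.
This density is strictly decreasing in θ, so the posterior mode lies at the lower boundary of the support.

θ̂_MAP = 6.37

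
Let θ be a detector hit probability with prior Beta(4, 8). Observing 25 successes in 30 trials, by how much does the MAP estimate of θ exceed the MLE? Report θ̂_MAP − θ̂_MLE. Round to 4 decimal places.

MAP − MLE = -0.1333

Posterior is Beta(29, 13); MAP = (29−1)/(42−2) = 28/40 ≈ 0.70000.
MLE ignores the prior: θ̂_MLE = k/n = 25/30 ≈ 0.83333.
Difference = 28/40 − 25/30 = -2/15 ≈ -0.1333.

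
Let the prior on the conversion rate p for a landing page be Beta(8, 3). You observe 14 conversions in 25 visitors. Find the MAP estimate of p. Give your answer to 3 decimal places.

p̂_MAP = 0.618

Prior: Beta(8, 3).
Data: 14 successes in 25 trials. The binomial likelihood contributes p^14(1−p)^11, so the posterior is Beta(8+14, 3+11) = Beta(22, 14).
For Beta(a, b) with a, b > 1 the mode is (a−1)/(a+b−2) = 21/34 ≈ 0.618.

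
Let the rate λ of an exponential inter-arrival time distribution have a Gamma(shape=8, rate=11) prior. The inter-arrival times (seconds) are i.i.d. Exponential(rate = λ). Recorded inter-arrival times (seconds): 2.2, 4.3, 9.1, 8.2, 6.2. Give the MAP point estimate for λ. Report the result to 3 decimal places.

The Exponential(rate=λ) likelihood is ∝ λ^n e^(−λΣtᵢ). Here n = 5 and Σtᵢ = 2.2 + 4.3 + 9.1 + 8.2 + 6.2 = 30.
Posterior ∝ λ^7e^(−11λ) · λ^5e^(−30λ) = λ^12e^(−41λ), i.e. Gamma(13, 41).
Mode = (a−1)/b = 12/41 ≈ 0.293.

λ̂_MAP = 0.293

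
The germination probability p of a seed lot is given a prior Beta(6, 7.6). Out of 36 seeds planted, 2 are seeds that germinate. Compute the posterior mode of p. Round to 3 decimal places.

Prior: Beta(6, 7.6).
Data: 2 successes in 36 trials. The binomial likelihood contributes p^2(1−p)^34, so the posterior is Beta(6+2, 7.6+34) = Beta(8, 41.6).
For Beta(a, b) with a, b > 1 the mode is (a−1)/(a+b−2) = 7/47.6 ≈ 0.147.

p̂_MAP = 0.147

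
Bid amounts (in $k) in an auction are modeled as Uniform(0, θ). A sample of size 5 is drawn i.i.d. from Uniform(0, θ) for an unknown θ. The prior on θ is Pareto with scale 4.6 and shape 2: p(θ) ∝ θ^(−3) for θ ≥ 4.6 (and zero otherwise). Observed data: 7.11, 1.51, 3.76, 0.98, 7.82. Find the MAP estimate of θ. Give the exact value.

θ̂_MAP = 7.82

The Uniform(0, θ) likelihood is θ^(−n) for θ ≥ max(xᵢ), zero otherwise. Here max(xᵢ) = 7.82.
Posterior ∝ θ^(−3) · θ^(−5) = θ^(−8) on θ ≥ max(4.6, 7.82) = 7.82.
This density is strictly decreasing in θ, so the posterior mode lies at the lower boundary of the support.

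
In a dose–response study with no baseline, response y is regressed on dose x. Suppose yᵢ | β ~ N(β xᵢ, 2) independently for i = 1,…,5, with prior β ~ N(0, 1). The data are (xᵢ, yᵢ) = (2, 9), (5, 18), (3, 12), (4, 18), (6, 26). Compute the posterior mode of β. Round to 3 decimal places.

β̂_MAP = 4.043

log p(β | y) = −Σ(yᵢ − βxᵢ)²/(2·2) − β²/(2·1) + const.
Setting the derivative to zero: Σxᵢ(yᵢ − βxᵢ)/2 − β/1 = 0, so β = Σxᵢyᵢ / (Σxᵢ² + σ²/τ²).
Σxᵢyᵢ = 2·9 + 5·18 + 3·12 + 4·18 + 6·26 = 372; Σxᵢ² = 90; σ²/τ² = 2.
β̂_MAP = 372 / (90 + 2) = 372/92 ≈ 4.043.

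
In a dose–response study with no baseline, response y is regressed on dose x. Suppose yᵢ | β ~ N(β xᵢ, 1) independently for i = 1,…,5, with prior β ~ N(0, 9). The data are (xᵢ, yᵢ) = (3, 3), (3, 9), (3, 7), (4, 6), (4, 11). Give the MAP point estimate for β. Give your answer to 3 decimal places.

β̂_MAP = 2.115

log p(β | y) = −Σ(yᵢ − βxᵢ)²/(2·1) − β²/(2·9) + const.
Setting the derivative to zero: Σxᵢ(yᵢ − βxᵢ)/1 − β/9 = 0, so β = Σxᵢyᵢ / (Σxᵢ² + σ²/τ²).
Σxᵢyᵢ = 3·3 + 3·9 + 3·7 + 4·6 + 4·11 = 125; Σxᵢ² = 59; σ²/τ² = 1/9.
β̂_MAP = 125 / (59 + 1/9) = 125/(532/9) = 1125/532 ≈ 2.115.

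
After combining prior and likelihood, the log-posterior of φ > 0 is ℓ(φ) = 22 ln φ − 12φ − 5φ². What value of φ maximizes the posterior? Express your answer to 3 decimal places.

ℓ'(φ) = 22/φ − 12 − 10φ. Setting this to zero and multiplying by φ: 10φ² + 12φ − 22 = 0.
φ = (−12 + √(12² + 4·10·22)) / (2·10) = (−12 + √1024) / 20 = (−12 + 32)/20 = 1.
ℓ''(φ) = −22/φ² − 10 < 0, confirming a maximum.

φ̂_MAP = 1.000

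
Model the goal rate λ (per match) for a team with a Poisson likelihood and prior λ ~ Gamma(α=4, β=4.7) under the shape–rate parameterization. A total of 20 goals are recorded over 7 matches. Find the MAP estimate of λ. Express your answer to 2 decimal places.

Σxᵢ = 20, n = 7.
Posterior ∝ λ^3e^(−4.7λ) · λ^20e^(−7λ) = λ^23e^(−11.7λ), i.e. Gamma(shape=24, rate=11.7).
The mode of a Gamma(a, b) with a ≥ 1 (shape–rate) is (a−1)/b = 23/11.7 ≈ 1.97.

λ̂_MAP = 1.97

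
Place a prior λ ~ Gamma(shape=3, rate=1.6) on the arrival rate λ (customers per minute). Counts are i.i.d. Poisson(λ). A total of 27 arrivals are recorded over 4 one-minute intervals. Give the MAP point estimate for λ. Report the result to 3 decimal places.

λ̂_MAP = 5.179

Σxᵢ = 27, n = 4.
Posterior ∝ λ^2e^(−1.6λ) · λ^27e^(−4λ) = λ^29e^(−5.6λ), i.e. Gamma(shape=30, rate=5.6).
The mode of a Gamma(a, b) with a ≥ 1 (shape–rate) is (a−1)/b = 29/5.6 ≈ 5.179.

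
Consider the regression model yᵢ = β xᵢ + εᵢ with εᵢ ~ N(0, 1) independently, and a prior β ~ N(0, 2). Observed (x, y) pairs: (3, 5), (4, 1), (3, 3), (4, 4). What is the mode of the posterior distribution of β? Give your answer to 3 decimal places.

log p(β | y) = −Σ(yᵢ − βxᵢ)²/(2·1) − β²/(2·2) + const.
Setting the derivative to zero: Σxᵢ(yᵢ − βxᵢ)/1 − β/2 = 0, so β = Σxᵢyᵢ / (Σxᵢ² + σ²/τ²).
Σxᵢyᵢ = 3·5 + 4·1 + 3·3 + 4·4 = 44; Σxᵢ² = 50; σ²/τ² = 0.5.
β̂_MAP = 44 / (50 + 0.5) = 44/50.5 ≈ 0.871.

β̂_MAP = 0.871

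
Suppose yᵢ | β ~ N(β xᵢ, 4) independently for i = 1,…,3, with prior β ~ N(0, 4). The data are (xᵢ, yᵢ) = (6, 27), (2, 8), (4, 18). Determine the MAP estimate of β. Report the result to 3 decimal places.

log p(β | y) = −Σ(yᵢ − βxᵢ)²/(2·4) − β²/(2·4) + const.
Setting the derivative to zero: Σxᵢ(yᵢ − βxᵢ)/4 − β/4 = 0, so β = Σxᵢyᵢ / (Σxᵢ² + σ²/τ²).
Σxᵢyᵢ = 6·27 + 2·8 + 4·18 = 250; Σxᵢ² = 56; σ²/τ² = 1.
β̂_MAP = 250 / (56 + 1) = 250/57 ≈ 4.386.

β̂_MAP = 4.386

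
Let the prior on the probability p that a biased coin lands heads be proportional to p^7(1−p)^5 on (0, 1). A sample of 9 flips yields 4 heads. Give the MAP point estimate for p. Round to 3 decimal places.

p̂_MAP = 0.524

The prior density ∝ p^7(1−p)^5 is the kernel of Beta(8, 6).
Data: 4 successes in 9 trials. The binomial likelihood contributes p^4(1−p)^5, so the posterior is Beta(8+4, 6+5) = Beta(12, 11).
For Beta(a, b) with a, b > 1 the mode is (a−1)/(a+b−2) = 11/21 ≈ 0.524.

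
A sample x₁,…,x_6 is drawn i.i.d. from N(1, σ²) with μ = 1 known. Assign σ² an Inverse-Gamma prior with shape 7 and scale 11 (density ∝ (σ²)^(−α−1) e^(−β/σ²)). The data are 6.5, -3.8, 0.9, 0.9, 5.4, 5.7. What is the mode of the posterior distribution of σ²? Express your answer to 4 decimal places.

Sum of squared deviations about the known mean: SS = (6.5−1)² + (-3.8−1)² + (0.9−1)² + (0.9−1)² + (5.4−1)² + (5.7−1)² = 94.76.
The Normal likelihood contributes (σ²)^(−n/2) exp(−SS/(2σ²)), so the posterior is Inverse-Gamma(α + n/2, β + SS/2) = Inverse-Gamma(10, 58.38).
The mode of Inverse-Gamma(a, b) is b/(a+1) = 58.38/11 ≈ 5.3073.

σ̂²_MAP = 5.3073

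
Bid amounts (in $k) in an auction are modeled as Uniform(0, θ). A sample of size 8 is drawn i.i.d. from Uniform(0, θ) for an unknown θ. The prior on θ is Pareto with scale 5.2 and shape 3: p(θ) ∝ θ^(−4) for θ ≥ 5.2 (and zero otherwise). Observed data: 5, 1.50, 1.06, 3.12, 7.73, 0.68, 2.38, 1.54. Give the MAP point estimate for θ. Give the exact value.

θ̂_MAP = 7.73

The Uniform(0, θ) likelihood is θ^(−n) for θ ≥ max(xᵢ), zero otherwise. Here max(xᵢ) = 7.73.
Posterior ∝ θ^(−4) · θ^(−8) = θ^(−12) on θ ≥ max(5.2, 7.73) = 7.73.
This density is strictly decreasing in θ, so the posterior mode lies at the lower boundary of the support.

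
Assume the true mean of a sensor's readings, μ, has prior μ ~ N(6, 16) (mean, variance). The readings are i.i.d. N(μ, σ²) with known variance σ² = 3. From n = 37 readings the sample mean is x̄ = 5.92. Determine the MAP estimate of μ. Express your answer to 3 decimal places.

n = 37, x̄ = 5.92.
For a Normal prior and Normal likelihood with known variance, the posterior is Normal; its mode equals its mean, the precision-weighted average.
Prior precision 1/σ₀² = 1/16 = 0.0625; data precision n/σ² = 37/3.
μ̂ = (0.0625·6 + (37/3)·5.92) / (0.0625 + 37/3) = (44033/600)/(595/48) = 88066/14875 ≈ 5.920.

μ̂_MAP = 5.920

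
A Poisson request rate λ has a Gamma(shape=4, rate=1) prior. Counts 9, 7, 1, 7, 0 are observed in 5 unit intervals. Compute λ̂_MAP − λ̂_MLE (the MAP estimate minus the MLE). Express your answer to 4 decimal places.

MAP − MLE = -0.3000

Σxᵢ = 24. Posterior is Gamma(28, 6); MAP = (28−1)/6 = 27/6 ≈ 4.50000.
MLE = x̄ = 24/5 ≈ 4.80000.
Difference = 27/6 − 24/5 = -3/10 ≈ -0.3000.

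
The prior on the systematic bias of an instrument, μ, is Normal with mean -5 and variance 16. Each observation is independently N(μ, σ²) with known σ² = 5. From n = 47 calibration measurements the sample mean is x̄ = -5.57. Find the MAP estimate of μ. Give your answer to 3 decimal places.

μ̂_MAP = -5.566

n = 47, x̄ = -5.57.
For a Normal prior and Normal likelihood with known variance, the posterior is Normal; its mode equals its mean, the precision-weighted average.
Prior precision 1/σ₀² = 1/16 = 0.0625; data precision n/σ² = 47/5 = 9.4.
μ̂ = (0.0625·(-5) + 9.4·(-5.57)) / (0.0625 + 9.4) = (-52.6705)/9.4625 = -105341/18925 ≈ -5.566.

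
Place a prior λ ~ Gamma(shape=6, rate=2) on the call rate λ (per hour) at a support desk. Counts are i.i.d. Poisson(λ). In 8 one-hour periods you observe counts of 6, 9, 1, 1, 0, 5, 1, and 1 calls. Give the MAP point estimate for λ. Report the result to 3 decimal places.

λ̂_MAP = 2.900

Σxᵢ = 6+9+1+1+0+5+1+1 = 24, with n = 8.
Posterior ∝ λ^5e^(−2λ) · λ^24e^(−8λ) = λ^29e^(−10λ), i.e. Gamma(shape=30, rate=10).
The mode of a Gamma(a, b) with a ≥ 1 (shape–rate) is (a−1)/b = 29/10 ≈ 2.900.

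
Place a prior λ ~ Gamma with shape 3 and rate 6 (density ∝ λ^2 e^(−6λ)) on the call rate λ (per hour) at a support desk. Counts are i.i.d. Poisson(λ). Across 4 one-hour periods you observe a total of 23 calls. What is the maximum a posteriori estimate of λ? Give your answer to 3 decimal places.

λ̂_MAP = 2.500

Σxᵢ = 23, n = 4.
Posterior ∝ λ^2e^(−6λ) · λ^23e^(−4λ) = λ^25e^(−10λ), i.e. Gamma(shape=26, rate=10).
The mode of a Gamma(a, b) with a ≥ 1 (shape–rate) is (a−1)/b = 25/10 ≈ 2.500.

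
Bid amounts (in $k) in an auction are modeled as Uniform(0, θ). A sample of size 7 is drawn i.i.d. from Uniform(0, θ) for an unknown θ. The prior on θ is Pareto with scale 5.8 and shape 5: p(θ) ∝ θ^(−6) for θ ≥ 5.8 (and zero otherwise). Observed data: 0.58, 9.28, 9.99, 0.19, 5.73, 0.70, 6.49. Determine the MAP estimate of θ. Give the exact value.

θ̂_MAP = 9.99

The Uniform(0, θ) likelihood is θ^(−n) for θ ≥ max(xᵢ), zero otherwise. Here max(xᵢ) = 9.99.
Posterior ∝ θ^(−6) · θ^(−7) = θ^(−13) on θ ≥ max(5.8, 9.99) = 9.99.
This density is strictly decreasing in θ, so the posterior mode lies at the lower boundary of the support.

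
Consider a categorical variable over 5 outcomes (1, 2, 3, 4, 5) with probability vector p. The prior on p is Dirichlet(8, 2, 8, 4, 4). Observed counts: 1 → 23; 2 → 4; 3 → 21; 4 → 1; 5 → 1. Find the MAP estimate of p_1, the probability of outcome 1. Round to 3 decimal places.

MAP estimate: 0.423

The posterior is Dirichlet(αᵢ + nᵢ) = Dirichlet(31, 6, 29, 5, 5).
For a Dirichlet(a₁,…,a_K) with all aᵢ > 1, the mode has j-th component (aⱼ − 1)/(Σaᵢ − K).
Here Σaᵢ = 76 and K = 5, so p_1 = (31 − 1)/(76 − 5) = 30/71 ≈ 0.423.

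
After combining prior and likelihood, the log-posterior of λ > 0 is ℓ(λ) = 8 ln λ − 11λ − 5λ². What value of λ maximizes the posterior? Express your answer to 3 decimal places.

λ̂_MAP = 0.500

ℓ'(λ) = 8/λ − 11 − 10λ. Setting this to zero and multiplying by λ: 10λ² + 11λ − 8 = 0.
λ = (−11 + √(11² + 4·10·8)) / (2·10) = (−11 + √441) / 20 = (−11 + 21)/20 = 1/2.
ℓ''(λ) = −8/λ² − 10 < 0, confirming a maximum.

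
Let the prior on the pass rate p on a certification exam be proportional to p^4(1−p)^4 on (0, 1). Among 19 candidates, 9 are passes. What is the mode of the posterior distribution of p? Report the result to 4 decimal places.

The prior density ∝ p^4(1−p)^4 is the kernel of Beta(5, 5).
Data: 9 successes in 19 trials. The binomial likelihood contributes p^9(1−p)^10, so the posterior is Beta(5+9, 5+10) = Beta(14, 15).
For Beta(a, b) with a, b > 1 the mode is (a−1)/(a+b−2) = 13/27 ≈ 0.4815.

p̂_MAP = 0.4815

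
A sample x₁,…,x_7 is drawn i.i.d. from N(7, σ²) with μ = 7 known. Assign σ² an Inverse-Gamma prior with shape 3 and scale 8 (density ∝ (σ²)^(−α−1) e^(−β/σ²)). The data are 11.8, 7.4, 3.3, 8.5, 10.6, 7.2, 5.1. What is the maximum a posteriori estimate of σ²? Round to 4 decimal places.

σ̂²_MAP = 4.7833

Sum of squared deviations about the known mean: SS = (11.8−7)² + (7.4−7)² + (3.3−7)² + (8.5−7)² + (10.6−7)² + (7.2−7)² + (5.1−7)² = 55.75.
The Normal likelihood contributes (σ²)^(−n/2) exp(−SS/(2σ²)), so the posterior is Inverse-Gamma(α + n/2, β + SS/2) = Inverse-Gamma(6.5, 35.875).
The mode of Inverse-Gamma(a, b) is b/(a+1) = 35.875/7.5 ≈ 4.7833.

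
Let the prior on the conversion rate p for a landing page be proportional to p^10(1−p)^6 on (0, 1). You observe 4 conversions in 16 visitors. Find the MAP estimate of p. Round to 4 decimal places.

The prior density ∝ p^10(1−p)^6 is the kernel of Beta(11, 7).
Data: 4 successes in 16 trials. The binomial likelihood contributes p^4(1−p)^12, so the posterior is Beta(11+4, 7+12) = Beta(15, 19).
For Beta(a, b) with a, b > 1 the mode is (a−1)/(a+b−2) = 14/32 ≈ 0.4375.

p̂_MAP = 0.4375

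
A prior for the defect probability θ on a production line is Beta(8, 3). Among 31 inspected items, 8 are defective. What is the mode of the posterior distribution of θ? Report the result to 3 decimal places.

Prior: Beta(8, 3).
Data: 8 successes in 31 trials. The binomial likelihood contributes θ^8(1−θ)^23, so the posterior is Beta(8+8, 3+23) = Beta(16, 26).
For Beta(a, b) with a, b > 1 the mode is (a−1)/(a+b−2) = 15/40 ≈ 0.375.

θ̂_MAP = 0.375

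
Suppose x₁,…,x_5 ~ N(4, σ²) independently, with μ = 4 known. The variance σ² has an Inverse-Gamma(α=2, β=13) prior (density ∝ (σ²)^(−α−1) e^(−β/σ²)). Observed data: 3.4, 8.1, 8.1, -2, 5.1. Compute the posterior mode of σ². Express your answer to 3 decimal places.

σ̂²_MAP = 8.835

Sum of squared deviations about the known mean: SS = (3.4−4)² + (8.1−4)² + (8.1−4)² + (-2−4)² + (5.1−4)² = 71.19.
The Normal likelihood contributes (σ²)^(−n/2) exp(−SS/(2σ²)), so the posterior is Inverse-Gamma(α + n/2, β + SS/2) = Inverse-Gamma(4.5, 48.595).
The mode of Inverse-Gamma(a, b) is b/(a+1) = 48.595/5.5 ≈ 8.835.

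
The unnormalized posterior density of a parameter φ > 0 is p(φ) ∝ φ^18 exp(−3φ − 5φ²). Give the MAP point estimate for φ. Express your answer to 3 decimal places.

ℓ'(φ) = 18/φ − 3 − 10φ. Setting this to zero and multiplying by φ: 10φ² + 3φ − 18 = 0.
φ = (−3 + √(3² + 4·10·18)) / (2·10) = (−3 + √729) / 20 = (−3 + 27)/20 = 6/5.
ℓ''(φ) = −18/φ² − 10 < 0, confirming a maximum.

φ̂_MAP = 1.200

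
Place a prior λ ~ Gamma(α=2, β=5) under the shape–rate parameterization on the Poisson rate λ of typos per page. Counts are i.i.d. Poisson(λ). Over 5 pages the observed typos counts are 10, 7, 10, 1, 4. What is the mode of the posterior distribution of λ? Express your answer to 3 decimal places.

Σxᵢ = 10+7+10+1+4 = 32, with n = 5.
Posterior ∝ λe^(−5λ) · λ^32e^(−5λ) = λ^33e^(−10λ), i.e. Gamma(shape=34, rate=10).
The mode of a Gamma(a, b) with a ≥ 1 (shape–rate) is (a−1)/b = 33/10 ≈ 3.300.

λ̂_MAP = 3.300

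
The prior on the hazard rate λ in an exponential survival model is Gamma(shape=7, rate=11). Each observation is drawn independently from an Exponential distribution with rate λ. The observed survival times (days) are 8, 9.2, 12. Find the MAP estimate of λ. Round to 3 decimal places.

λ̂_MAP = 0.224

The Exponential(rate=λ) likelihood is ∝ λ^n e^(−λΣtᵢ). Here n = 3 and Σtᵢ = 8 + 9.2 + 12 = 29.2.
Posterior ∝ λ^6e^(−11λ) · λ^3e^(−29.2λ) = λ^9e^(−40.2λ), i.e. Gamma(10, 40.2).
Mode = (a−1)/b = 9/40.2 ≈ 0.224.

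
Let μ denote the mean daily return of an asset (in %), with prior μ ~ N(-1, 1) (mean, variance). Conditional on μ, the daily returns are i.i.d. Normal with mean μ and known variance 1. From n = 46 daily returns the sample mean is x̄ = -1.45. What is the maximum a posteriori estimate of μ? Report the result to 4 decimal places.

μ̂_MAP = -1.4404

n = 46, x̄ = -1.45.
For a Normal prior and Normal likelihood with known variance, the posterior is Normal; its mode equals its mean, the precision-weighted average.
Prior precision 1/σ₀² = 1/1 = 1; data precision n/σ² = 46/1 = 46.
μ̂ = (1·(-1) + 46·(-1.45)) / (1 + 46) = (-67.7)/47 = -677/470 ≈ -1.4404.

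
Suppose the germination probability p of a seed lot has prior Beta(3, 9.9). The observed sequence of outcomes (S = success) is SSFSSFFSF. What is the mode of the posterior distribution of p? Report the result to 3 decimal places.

Prior: Beta(3, 9.9).
Data: 5 successes in 9 trials (from the sequence). The binomial likelihood contributes p^5(1−p)^4, so the posterior is Beta(3+5, 9.9+4) = Beta(8, 13.9).
For Beta(a, b) with a, b > 1 the mode is (a−1)/(a+b−2) = 7/19.9 ≈ 0.352.

p̂_MAP = 0.352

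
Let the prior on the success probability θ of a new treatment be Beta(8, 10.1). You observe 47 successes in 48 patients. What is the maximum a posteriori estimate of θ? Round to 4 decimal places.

θ̂_MAP = 0.8424

Prior: Beta(8, 10.1).
Data: 47 successes in 48 trials. The binomial likelihood contributes θ^47(1−θ)^1, so the posterior is Beta(8+47, 10.1+1) = Beta(55, 11.1).
For Beta(a, b) with a, b > 1 the mode is (a−1)/(a+b−2) = 54/64.1 ≈ 0.8424.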